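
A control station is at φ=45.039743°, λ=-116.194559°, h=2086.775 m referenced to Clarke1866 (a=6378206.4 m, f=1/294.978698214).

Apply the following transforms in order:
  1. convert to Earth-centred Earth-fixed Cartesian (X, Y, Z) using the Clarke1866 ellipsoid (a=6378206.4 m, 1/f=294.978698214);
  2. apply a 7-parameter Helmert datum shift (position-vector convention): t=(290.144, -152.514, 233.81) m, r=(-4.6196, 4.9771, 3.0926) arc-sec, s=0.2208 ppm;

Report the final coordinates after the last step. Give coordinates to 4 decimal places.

start: φ=45.039743°, λ=-116.194559°, h=2086.775 m
→ ECEF (a=6378206.400, f=1/294.978698214): X=-1993488.5602, Y=-4052275.0623, Z=4491743.8630
→ Helmert 7p (PV): X=-1993029.7149, Y=-4052357.7609, Z=4492117.5236

X=-1993029.7149 m, Y=-4052357.7609 m, Z=4492117.5236 m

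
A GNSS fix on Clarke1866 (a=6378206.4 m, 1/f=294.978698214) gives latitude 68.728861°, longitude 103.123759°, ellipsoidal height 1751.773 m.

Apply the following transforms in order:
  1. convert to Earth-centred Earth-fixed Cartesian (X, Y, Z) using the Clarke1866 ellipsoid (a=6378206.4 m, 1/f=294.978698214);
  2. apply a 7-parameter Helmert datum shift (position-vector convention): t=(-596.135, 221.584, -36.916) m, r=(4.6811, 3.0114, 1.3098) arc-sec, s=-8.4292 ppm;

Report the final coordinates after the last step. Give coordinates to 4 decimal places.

X=-527597.1990 m, Y=2260798.8119 m, Z=5922485.6946 m

start: φ=68.728861°, λ=103.123759°, h=1751.773 m
→ ECEF (a=6378206.400, f=1/294.978698214): X=-527077.6172, Y=2260734.0391, Z=5922513.5315
→ Helmert 7p (PV): X=-527597.1990, Y=2260798.8119, Z=5922485.6946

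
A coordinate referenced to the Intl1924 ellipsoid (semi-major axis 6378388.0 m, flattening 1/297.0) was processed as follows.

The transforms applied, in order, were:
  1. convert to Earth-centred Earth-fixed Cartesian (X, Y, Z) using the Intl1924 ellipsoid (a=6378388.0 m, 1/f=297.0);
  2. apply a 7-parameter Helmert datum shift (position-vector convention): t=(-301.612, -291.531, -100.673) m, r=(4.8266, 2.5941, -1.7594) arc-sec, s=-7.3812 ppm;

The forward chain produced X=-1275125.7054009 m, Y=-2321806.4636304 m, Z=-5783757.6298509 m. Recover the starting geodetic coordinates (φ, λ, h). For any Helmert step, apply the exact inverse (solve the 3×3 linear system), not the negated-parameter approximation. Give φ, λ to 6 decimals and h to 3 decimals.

start: X=-1275125.7054, Y=-2321806.4636, Z=-5783757.6299 m
→ Helmert⁻¹: X=-1274740.9612, Y=-2321678.2794, Z=-5783661.3520
→ geod (Bowring, a=6378388.000): φ=-65.54067100°, λ=-118.76943300°, h=661.2930 m

φ=-65.540671°, λ=-118.769433°, h=661.293 m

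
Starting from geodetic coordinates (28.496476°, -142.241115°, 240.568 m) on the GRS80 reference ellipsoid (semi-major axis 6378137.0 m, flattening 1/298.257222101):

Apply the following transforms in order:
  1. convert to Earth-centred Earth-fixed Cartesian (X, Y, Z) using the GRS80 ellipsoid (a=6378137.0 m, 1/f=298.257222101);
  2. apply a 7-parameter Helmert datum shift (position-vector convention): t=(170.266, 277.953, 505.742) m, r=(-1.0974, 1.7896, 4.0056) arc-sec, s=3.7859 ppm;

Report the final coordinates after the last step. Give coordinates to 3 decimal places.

start: φ=28.496476°, λ=-142.241115°, h=240.568 m
→ ECEF (a=6378137.000, f=1/298.257222101): X=-4435149.1080, Y=-3435159.5789, Z=3025088.3603
→ Helmert 7p (PV): X=-4434902.6766, Y=-3434964.6661, Z=3025662.3118

X=-4434902.677 m, Y=-3434964.666 m, Z=3025662.312 m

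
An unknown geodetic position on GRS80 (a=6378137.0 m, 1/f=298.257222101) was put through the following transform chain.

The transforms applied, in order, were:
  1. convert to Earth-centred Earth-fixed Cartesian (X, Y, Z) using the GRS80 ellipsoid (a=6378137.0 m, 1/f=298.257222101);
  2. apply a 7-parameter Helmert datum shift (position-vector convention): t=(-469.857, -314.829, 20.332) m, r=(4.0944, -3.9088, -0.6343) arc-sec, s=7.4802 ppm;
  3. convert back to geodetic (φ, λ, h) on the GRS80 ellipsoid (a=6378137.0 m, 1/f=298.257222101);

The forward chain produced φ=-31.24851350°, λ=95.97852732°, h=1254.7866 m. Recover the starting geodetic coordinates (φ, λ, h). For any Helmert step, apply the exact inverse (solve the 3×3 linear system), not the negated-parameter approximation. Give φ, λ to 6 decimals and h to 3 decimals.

start: φ=-31.248514°, λ=95.978527°, h=1254.787 m
→ ECEF (a=6378137.000, f=1/298.257222101): X=-568567.6289, Y=5429131.3082, Z=-3290131.1968
→ Helmert⁻¹: X=-568172.5697, Y=5429338.4653, Z=-3290223.9244
→ geod (Bowring, a=6378137.000): φ=-31.24845700°, λ=95.97417700°, h=1443.8650 m

φ=-31.248457°, λ=95.974177°, h=1443.865 m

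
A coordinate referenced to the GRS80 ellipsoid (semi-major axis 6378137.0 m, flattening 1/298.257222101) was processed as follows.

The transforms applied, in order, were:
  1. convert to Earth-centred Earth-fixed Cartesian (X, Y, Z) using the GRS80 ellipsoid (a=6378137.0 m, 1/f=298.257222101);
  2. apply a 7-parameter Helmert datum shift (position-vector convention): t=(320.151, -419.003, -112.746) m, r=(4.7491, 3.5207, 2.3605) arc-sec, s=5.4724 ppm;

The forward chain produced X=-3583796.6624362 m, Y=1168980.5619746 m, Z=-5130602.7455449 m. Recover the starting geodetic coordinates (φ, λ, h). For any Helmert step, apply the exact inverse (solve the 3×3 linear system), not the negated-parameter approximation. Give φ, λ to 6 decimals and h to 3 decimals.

start: X=-3583796.6624, Y=1168980.5620, Z=-5130602.7455 m
→ Helmert⁻¹: X=-3583996.2456, Y=1169316.0537, Z=-5130550.0209
→ geod (Bowring, a=6378137.000): φ=-53.87496200°, λ=161.93054600°, h=2474.5810 m

φ=-53.874962°, λ=161.930546°, h=2474.581 m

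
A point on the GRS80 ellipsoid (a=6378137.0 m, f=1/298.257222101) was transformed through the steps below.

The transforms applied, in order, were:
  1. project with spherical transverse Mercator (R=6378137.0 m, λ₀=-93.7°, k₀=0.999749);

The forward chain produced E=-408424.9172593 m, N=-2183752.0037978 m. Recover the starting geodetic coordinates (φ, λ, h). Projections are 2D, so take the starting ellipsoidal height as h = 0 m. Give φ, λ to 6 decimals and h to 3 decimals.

φ=-19.580079°, λ=-97.592779°, h=0.000 m

start: E=-408424.9173, N=-2183752.0038 m
→ tm⁻¹: φ=-19.58007900°, λ=-97.59277900°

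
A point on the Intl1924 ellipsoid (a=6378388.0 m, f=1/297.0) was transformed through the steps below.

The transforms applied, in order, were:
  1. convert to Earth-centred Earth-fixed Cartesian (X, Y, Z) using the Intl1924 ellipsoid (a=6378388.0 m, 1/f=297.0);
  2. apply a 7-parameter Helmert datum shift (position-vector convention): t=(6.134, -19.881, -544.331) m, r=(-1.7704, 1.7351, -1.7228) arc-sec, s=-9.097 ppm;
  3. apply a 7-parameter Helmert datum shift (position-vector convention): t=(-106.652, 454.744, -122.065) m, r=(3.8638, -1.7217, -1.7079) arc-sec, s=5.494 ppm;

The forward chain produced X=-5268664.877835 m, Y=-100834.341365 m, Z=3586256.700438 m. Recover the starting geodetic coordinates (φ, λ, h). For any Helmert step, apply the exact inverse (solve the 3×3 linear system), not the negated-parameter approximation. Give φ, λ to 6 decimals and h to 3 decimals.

φ=34.422661°, λ=-178.898273°, h=2942.245 m

start: X=-5268664.8778, Y=-100834.3414, Z=3586256.7004 m
→ Helmert⁻¹: X=-5268498.5062, Y=-101264.9714, Z=3586404.9353
→ Helmert⁻¹: X=-5268581.8953, Y=-101320.8038, Z=3586936.7081
→ geod (Bowring, a=6378388.000): φ=34.42266100°, λ=-178.89827300°, h=2942.2450 m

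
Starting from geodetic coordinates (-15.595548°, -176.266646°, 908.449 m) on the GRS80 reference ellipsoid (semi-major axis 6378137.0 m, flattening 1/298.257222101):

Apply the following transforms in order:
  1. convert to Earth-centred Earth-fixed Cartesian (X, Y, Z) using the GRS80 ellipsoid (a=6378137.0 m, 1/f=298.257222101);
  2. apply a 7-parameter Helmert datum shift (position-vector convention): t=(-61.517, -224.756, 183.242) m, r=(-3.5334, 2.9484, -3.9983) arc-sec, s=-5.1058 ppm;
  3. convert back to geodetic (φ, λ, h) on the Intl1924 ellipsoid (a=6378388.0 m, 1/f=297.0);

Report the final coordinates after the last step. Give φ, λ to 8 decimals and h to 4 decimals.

start: φ=-15.595548°, λ=-176.266646°, h=908.449 m
→ ECEF (a=6378137.000, f=1/298.257222101): X=-6132635.9869, Y=-400164.8793, Z=-1703907.5036
→ Helmert 7p (PV): X=-6132698.3047, Y=-400297.9043, Z=-1703621.0459
→ geod (Bowring, a=6378388.000): φ=-15.59330909°, λ=-176.26544629°, h=655.2647 m

φ=-15.59330909°, λ=-176.26544629°, h=655.2647 m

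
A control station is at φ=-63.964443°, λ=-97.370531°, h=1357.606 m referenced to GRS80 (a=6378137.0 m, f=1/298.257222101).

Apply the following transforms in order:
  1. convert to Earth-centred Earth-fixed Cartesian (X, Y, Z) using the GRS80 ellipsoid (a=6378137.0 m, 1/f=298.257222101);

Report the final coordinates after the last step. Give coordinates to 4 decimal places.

X=-360192.4556 m, Y=-2784540.6883 m, Z=-5709196.0574 m

start: φ=-63.964443°, λ=-97.370531°, h=1357.606 m
→ ECEF (a=6378137.000, f=1/298.257222101): X=-360192.4556, Y=-2784540.6883, Z=-5709196.0574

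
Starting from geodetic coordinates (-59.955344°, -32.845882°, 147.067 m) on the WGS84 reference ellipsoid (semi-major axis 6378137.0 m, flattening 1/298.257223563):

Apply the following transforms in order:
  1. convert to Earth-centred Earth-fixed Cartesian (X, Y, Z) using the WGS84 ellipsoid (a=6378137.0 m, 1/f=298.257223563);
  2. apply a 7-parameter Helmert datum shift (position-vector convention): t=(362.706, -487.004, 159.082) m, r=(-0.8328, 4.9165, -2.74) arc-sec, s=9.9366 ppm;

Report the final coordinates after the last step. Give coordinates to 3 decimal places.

start: φ=-59.955344°, λ=-32.845882°, h=147.067 m
→ ECEF (a=6378137.000, f=1/298.257223563): X=2689672.4829, Y=-1736425.6262, Z=-5498115.1564
→ Helmert 7p (PV): X=2689907.7947, Y=-1736987.8131, Z=-5498067.8074

X=2689907.795 m, Y=-1736987.813 m, Z=-5498067.807 m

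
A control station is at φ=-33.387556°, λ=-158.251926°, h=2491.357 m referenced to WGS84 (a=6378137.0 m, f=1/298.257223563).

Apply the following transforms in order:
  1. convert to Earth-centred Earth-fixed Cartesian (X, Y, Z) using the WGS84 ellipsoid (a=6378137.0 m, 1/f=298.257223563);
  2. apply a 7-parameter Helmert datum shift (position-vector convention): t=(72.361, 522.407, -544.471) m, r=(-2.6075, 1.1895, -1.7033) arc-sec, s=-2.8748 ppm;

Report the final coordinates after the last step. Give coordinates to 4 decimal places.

start: φ=-33.387556°, λ=-158.251926°, h=2491.357 m
→ ECEF (a=6378137.000, f=1/298.257223563): X=-4953429.1477, Y=-1976024.8335, Z=-3491298.7825
→ Helmert 7p (PV): X=-4953378.9980, Y=-1975499.9766, Z=-3491779.6712

X=-4953378.9980 m, Y=-1975499.9766 m, Z=-3491779.6712 m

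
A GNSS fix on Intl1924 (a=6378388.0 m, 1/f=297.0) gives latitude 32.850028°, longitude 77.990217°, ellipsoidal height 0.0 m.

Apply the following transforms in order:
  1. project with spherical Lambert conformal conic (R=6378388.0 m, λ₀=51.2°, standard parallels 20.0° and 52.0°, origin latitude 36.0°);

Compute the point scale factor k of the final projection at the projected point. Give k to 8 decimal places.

0.96306769

start: φ=32.850028°, λ=77.990217°, h=0.000 m
→ into lcc (λ₀=51.2°): φ=32.85002800°, λ−λ₀=26.79021700°
scale k = 0.96306769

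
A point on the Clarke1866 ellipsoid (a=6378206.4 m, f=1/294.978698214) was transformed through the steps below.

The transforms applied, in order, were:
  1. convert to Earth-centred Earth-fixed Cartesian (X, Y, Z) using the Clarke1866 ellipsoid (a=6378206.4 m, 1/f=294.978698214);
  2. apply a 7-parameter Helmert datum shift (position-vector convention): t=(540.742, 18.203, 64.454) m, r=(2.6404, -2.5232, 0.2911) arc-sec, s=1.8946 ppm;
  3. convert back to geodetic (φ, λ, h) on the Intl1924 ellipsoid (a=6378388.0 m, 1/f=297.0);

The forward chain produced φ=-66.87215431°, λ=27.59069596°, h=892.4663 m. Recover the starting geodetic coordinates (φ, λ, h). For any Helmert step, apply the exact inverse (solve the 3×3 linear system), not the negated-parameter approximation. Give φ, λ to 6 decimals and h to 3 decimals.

start: φ=-66.872154°, λ=27.590696°, h=892.466 m
→ ECEF (a=6378388.000, f=1/297.0): X=2227070.1679, Y=1163823.7011, Z=-5843782.4244
→ Helmert⁻¹: X=2226455.3628, Y=1163725.3434, Z=-5843877.9393
→ geod (Bowring, a=6378206.400): φ=-66.87831000°, λ=27.59520200°, h=1053.9000 m

φ=-66.878310°, λ=27.595202°, h=1053.900 m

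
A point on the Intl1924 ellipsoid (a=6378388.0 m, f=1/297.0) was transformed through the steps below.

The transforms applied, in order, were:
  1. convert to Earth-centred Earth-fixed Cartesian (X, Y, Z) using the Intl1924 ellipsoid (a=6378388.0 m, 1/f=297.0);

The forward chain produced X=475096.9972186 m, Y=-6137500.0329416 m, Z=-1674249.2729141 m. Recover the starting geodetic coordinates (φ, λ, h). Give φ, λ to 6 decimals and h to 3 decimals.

φ=-15.313190°, λ=-85.573625°, h=2575.772 m

start: X=475096.9972, Y=-6137500.0329, Z=-1674249.2729 m
→ geod (Bowring, a=6378388.000): φ=-15.31319000°, λ=-85.57362500°, h=2575.7720 m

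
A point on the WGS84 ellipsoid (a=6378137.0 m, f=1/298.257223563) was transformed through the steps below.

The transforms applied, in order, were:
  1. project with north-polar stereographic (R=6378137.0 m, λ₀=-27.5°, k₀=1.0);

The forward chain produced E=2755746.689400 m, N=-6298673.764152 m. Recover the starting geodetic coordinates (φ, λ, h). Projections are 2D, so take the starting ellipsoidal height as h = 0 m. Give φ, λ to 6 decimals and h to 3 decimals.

φ=33.354148°, λ=-3.870035°, h=0.000 m

start: E=2755746.6894, N=-6298673.7642 m
→ stereo⁻¹: φ=33.35414800°, λ=-3.87003500°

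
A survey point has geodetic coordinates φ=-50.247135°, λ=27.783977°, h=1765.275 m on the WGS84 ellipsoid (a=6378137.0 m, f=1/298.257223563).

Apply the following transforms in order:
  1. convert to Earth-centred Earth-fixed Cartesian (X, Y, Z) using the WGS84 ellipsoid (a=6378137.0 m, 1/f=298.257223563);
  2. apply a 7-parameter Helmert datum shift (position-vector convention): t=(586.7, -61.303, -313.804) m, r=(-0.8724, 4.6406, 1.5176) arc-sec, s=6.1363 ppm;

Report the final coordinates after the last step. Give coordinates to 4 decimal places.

start: φ=-50.247135°, λ=27.783977°, h=1765.275 m
→ ECEF (a=6378137.000, f=1/298.257223563): X=3616608.9156, Y=1905529.2072, Z=-4881770.4349
→ Helmert 7p (PV): X=3617093.9561, Y=1905485.5589, Z=-4882203.6224

X=3617093.9561 m, Y=1905485.5589 m, Z=-4882203.6224 m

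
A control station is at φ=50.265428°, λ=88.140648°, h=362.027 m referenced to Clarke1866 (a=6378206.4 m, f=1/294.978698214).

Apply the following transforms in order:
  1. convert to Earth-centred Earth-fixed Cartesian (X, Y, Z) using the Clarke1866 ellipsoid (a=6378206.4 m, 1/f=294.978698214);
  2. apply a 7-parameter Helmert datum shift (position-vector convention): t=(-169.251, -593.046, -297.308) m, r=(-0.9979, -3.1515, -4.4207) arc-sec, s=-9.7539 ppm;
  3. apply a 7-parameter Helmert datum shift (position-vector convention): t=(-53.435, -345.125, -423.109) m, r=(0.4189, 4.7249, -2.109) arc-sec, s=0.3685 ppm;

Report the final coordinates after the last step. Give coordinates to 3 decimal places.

X=132503.434 m, Y=4082451.388 m, Z=4881009.641 m

start: φ=50.265428°, λ=88.140648°, h=362.027 m
→ ECEF (a=6378206.400, f=1/294.978698214): X=132560.8725, Y=4083418.3743, Z=4881788.3466
→ Helmert 7p (PV): X=132403.2564, Y=4082806.2757, Z=4881425.6923
→ Helmert 7p (PV): X=132503.4345, Y=4082451.3878, Z=4881009.6409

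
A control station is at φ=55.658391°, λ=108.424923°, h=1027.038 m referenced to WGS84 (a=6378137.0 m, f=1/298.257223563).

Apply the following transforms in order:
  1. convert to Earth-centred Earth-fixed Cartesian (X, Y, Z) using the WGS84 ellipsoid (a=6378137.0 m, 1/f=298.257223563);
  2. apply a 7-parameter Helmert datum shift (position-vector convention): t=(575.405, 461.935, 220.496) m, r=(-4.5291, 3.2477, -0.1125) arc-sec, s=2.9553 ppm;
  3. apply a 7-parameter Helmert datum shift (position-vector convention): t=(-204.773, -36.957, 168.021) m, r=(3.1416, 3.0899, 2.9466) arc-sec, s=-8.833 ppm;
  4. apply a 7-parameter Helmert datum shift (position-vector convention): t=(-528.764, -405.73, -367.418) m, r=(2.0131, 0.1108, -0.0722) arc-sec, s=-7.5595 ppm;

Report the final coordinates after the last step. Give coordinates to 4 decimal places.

X=-1140024.7448 m, Y=3421938.0585 m, Z=5243924.5134 m

start: φ=55.658391°, λ=108.424923°, h=1027.038 m
→ ECEF (a=6378137.000, f=1/298.257223563): X=-1140000.0350, Y=3421995.9660, Z=5243927.8621
→ Helmert 7p (PV): X=-1139343.5652, Y=3422583.7807, Z=5244106.6658
→ Helmert 7p (PV): X=-1139508.6099, Y=3422420.4443, Z=5244297.5617
→ Helmert 7p (PV): X=-1140024.7448, Y=3421938.0585, Z=5243924.5134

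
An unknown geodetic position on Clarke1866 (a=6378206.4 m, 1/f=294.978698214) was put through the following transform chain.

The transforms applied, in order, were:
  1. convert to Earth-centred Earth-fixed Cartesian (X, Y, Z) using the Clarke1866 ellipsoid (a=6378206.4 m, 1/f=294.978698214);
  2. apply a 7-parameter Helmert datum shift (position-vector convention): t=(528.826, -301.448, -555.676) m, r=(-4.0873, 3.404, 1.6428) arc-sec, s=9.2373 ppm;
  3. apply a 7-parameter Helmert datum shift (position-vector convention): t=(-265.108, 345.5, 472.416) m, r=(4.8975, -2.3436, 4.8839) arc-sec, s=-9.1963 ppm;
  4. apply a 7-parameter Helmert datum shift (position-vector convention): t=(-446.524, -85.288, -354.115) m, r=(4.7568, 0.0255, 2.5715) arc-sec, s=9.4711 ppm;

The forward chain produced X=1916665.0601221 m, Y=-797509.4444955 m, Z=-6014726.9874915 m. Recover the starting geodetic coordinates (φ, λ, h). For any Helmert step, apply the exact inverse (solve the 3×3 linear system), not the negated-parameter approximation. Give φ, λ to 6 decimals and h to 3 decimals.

start: X=1916665.0601, Y=-797509.4445, Z=-6014726.9875 m
→ Helmert⁻¹: X=1917084.2273, Y=-797579.2038, Z=-6014297.2798
→ Helmert⁻¹: X=1917279.7292, Y=-798120.2533, Z=-6014827.8439
→ Helmert⁻¹: X=1916826.0971, Y=-797707.5262, Z=-6014200.7865
→ geod (Bowring, a=6378206.400): φ=-71.07423100°, λ=-22.59515500°, h=3605.6950 m

φ=-71.074231°, λ=-22.595155°, h=3605.695 m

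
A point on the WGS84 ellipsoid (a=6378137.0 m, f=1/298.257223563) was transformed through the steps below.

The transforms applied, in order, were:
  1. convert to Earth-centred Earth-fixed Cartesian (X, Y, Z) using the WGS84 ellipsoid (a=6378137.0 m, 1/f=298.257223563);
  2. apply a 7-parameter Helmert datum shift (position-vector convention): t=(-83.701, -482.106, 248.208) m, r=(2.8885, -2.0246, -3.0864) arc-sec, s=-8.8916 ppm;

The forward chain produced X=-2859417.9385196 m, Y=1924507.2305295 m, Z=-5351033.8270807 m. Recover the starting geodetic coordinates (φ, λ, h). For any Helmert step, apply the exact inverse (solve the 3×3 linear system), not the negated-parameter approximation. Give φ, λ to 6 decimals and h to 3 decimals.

start: X=-2859417.9385, Y=1924507.2305, Z=-5351033.8271 m
→ Helmert⁻¹: X=-2859440.9906, Y=1924888.7271, Z=-5351328.5059
→ geod (Bowring, a=6378137.000): φ=-57.38795300°, λ=146.05275900°, h=2399.0480 m

φ=-57.387953°, λ=146.052759°, h=2399.048 m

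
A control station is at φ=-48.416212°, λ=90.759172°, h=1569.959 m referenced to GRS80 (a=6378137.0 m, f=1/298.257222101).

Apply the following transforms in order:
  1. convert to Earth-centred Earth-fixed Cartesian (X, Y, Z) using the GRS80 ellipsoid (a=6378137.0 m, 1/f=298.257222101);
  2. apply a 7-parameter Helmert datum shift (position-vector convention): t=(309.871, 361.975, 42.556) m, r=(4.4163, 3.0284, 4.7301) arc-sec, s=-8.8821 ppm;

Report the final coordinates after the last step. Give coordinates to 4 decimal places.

start: φ=-48.416212°, λ=90.759172°, h=1569.959 m
→ ECEF (a=6378137.000, f=1/298.257222101): X=-56208.4446, Y=4241882.1811, Z=-4748893.0963
→ Helmert 7p (PV): X=-56065.0722, Y=4242306.8671, Z=-4748716.7135

X=-56065.0722 m, Y=4242306.8671 m, Z=-4748716.7135 m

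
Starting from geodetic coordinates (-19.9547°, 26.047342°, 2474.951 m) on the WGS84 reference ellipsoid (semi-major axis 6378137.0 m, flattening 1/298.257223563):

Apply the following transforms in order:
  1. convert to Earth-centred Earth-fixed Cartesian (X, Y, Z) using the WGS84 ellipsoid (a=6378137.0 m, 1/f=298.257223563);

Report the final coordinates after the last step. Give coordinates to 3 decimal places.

start: φ=-19.954700°, λ=26.047342°, h=2474.951 m
→ ECEF (a=6378137.000, f=1/298.257223563): X=5390477.8128, Y=2634627.4655, Z=-2163828.2978

X=5390477.813 m, Y=2634627.466 m, Z=-2163828.298 m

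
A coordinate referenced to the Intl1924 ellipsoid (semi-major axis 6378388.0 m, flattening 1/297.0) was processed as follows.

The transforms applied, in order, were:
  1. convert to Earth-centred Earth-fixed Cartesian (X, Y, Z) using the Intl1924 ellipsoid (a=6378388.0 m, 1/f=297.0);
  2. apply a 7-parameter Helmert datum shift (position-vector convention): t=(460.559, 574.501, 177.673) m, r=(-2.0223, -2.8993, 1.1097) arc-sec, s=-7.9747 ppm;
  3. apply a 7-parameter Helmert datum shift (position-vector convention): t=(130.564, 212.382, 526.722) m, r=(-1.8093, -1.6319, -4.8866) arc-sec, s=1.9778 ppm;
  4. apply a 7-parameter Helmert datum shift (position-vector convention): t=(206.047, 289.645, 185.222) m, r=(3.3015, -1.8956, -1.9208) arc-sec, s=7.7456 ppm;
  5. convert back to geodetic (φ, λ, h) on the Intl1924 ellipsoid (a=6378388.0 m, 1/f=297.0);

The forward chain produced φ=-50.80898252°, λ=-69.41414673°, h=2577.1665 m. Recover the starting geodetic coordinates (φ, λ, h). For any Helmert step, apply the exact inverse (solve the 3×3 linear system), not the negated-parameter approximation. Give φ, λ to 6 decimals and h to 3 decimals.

start: φ=-50.808983°, λ=-69.414147°, h=2577.166 m
→ ECEF (a=6378388.000, f=1/297.0): X=1420627.6645, Y=-3782353.9864, Z=-4922236.9285
→ Helmert⁻¹: X=1420400.6041, Y=-3782679.8931, Z=-4922336.5313
→ Helmert⁻¹: X=1420317.9009, Y=-3782807.9624, Z=-4922897.9358
→ Helmert⁻¹: X=1419779.1093, Y=-3783372.0046, Z=-4923171.9195
→ geod (Bowring, a=6378388.000): φ=-50.80973100°, λ=-69.43048500°, h=3715.6100 m

φ=-50.809731°, λ=-69.430485°, h=3715.610 m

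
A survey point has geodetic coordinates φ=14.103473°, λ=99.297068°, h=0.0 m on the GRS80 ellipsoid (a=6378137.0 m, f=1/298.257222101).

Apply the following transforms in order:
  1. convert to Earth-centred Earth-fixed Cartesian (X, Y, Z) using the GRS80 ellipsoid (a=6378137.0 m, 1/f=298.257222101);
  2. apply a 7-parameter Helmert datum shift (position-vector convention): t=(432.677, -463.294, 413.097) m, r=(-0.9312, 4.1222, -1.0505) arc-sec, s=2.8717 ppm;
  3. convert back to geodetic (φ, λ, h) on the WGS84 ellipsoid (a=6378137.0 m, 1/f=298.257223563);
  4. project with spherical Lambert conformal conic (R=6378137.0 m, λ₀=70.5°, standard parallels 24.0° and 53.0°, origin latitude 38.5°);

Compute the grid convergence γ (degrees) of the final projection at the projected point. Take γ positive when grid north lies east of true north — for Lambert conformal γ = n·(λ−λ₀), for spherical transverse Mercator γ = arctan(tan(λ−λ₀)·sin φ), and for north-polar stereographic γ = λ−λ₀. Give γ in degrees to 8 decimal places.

18.12260520

start: φ=14.103473°, λ=99.297068°, h=0.000 m
→ ECEF (a=6378137.000, f=1/298.257222101): X=-999548.5160, Y=6105838.1759, Z=1544087.4895
→ Helmert 7p (PV): X=-999056.7538, Y=6105404.4776, Z=1544497.4313
→ geod (Bowring, a=6378137.000): φ=14.10818435°, λ=99.29322238°, h=-392.2241 m
→ into lcc (λ₀=70.5°): φ=14.10818435°, λ−λ₀=28.79322238°
convergence γ = 18.12260520°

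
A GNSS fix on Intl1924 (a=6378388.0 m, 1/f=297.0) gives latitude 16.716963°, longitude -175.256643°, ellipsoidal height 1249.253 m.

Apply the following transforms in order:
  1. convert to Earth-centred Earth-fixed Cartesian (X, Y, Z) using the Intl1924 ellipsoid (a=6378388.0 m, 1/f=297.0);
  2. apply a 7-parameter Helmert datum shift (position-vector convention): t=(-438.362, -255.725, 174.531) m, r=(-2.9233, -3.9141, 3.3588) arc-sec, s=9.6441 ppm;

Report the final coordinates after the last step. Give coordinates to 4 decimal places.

start: φ=16.716963°, λ=-175.256643°, h=1249.253 m
→ ECEF (a=6378388.000, f=1/297.0): X=-6090784.6666, Y=-505394.1294, Z=1823237.8091
→ Helmert 7p (PV): X=-6091308.1371, Y=-505728.0711, Z=1823321.5060

X=-6091308.1371 m, Y=-505728.0711 m, Z=1823321.5060 m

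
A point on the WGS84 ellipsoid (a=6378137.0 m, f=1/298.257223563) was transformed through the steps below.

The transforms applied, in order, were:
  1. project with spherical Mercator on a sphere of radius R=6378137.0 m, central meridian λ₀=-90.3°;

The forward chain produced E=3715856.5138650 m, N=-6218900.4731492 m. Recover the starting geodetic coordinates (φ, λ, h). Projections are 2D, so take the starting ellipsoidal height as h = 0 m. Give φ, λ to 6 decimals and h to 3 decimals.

start: E=3715856.5139, N=-6218900.4731 m
→ merc⁻¹: φ=-48.66910300°, λ=-56.91989300°

φ=-48.669103°, λ=-56.919893°, h=0.000 m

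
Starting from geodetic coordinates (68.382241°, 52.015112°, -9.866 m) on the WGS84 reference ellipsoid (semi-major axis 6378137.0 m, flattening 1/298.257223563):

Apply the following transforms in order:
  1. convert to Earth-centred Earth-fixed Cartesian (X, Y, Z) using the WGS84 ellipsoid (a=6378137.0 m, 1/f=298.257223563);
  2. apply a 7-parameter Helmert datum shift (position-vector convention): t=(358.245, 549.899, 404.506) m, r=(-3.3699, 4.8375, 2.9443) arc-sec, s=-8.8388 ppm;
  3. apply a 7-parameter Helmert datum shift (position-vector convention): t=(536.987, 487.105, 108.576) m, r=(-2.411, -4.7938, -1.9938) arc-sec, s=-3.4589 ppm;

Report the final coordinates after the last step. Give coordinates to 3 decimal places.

X=1451254.517 m, Y=1858603.399 m, Z=5907311.107 m

start: φ=68.382241°, λ=52.015112°, h=-9.866 m
→ ECEF (a=6378137.000, f=1/298.257223563): X=1450384.4320, Y=1857417.0074, Z=5906923.0286
→ Helmert 7p (PV): X=1450841.8772, Y=1858067.6971, Z=5907210.9634
→ Helmert 7p (PV): X=1451254.5173, Y=1858603.3995, Z=5907311.1072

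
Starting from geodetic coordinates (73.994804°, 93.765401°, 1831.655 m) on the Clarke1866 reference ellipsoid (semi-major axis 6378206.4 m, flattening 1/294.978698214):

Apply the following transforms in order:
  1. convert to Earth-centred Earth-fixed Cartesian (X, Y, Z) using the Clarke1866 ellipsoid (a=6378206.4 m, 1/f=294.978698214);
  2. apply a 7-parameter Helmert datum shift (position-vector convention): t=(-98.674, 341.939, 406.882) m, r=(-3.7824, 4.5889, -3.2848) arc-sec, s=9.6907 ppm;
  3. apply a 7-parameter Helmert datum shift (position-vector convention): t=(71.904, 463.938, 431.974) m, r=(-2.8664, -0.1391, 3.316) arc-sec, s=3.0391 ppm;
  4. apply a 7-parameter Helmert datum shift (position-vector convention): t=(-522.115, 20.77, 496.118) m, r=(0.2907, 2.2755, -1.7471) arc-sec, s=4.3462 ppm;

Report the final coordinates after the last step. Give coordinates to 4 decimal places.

X=-116224.4598 m, Y=1761894.9024 m, Z=6111748.8830 m

start: φ=73.994804°, λ=93.765401°, h=1831.655 m
→ ECEF (a=6378206.400, f=1/294.978698214): X=-115887.4864, Y=1760848.8594, Z=6110360.0695
→ Helmert 7p (PV): X=-115823.2991, Y=1761321.7582, Z=6110796.4533
→ Helmert 7p (PV): X=-115784.1839, Y=1761874.1072, Z=6111222.4439
→ Helmert 7p (PV): X=-116224.4598, Y=1761894.9024, Z=6111748.8830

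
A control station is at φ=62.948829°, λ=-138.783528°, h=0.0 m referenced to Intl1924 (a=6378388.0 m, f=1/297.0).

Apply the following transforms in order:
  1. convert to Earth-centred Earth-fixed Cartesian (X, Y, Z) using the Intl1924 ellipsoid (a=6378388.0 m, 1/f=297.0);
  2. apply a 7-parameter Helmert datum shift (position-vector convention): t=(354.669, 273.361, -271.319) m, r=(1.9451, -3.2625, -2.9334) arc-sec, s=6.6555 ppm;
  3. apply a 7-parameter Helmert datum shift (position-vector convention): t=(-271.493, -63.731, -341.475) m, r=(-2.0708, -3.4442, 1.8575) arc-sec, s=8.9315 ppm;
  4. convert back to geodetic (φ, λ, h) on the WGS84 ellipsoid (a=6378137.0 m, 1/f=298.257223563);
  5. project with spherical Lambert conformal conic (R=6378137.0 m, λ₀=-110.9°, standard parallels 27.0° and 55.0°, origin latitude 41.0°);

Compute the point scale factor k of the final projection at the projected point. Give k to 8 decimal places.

1.05409809

start: φ=62.948829°, λ=-138.783528°, h=0.000 m
→ ECEF (a=6378388.000, f=1/297.0): X=-2187898.2879, Y=-1916471.4983, Z=5657511.7991
→ Helmert 7p (PV): X=-2187674.9215, Y=-1916233.1283, Z=5657225.4546
→ Helmert 7p (PV): X=-2188043.1620, Y=-1916276.8789, Z=5656917.2154
→ geod (Bowring, a=6378137.000): φ=62.94589125°, λ=-138.78829235°, h=-359.7020 m
→ into lcc (λ₀=-110.9°): φ=62.94589125°, λ−λ₀=-27.88829235°
scale k = 1.05409809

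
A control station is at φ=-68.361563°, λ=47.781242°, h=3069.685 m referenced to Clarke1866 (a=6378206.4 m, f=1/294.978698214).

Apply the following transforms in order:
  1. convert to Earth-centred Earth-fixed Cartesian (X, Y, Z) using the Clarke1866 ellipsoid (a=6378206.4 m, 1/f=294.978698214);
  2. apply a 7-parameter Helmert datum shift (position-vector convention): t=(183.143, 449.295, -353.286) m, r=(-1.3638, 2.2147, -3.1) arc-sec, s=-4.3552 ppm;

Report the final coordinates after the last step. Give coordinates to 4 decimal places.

X=1585966.5042 m, Y=1748152.5472 m, Z=-5909104.8199 m

start: φ=-68.361563°, λ=47.781242°, h=3069.685 m
→ ECEF (a=6378206.400, f=1/294.978698214): X=1585827.4432, Y=1747773.7656, Z=-5908748.6844
→ Helmert 7p (PV): X=1585966.5042, Y=1748152.5472, Z=-5909104.8199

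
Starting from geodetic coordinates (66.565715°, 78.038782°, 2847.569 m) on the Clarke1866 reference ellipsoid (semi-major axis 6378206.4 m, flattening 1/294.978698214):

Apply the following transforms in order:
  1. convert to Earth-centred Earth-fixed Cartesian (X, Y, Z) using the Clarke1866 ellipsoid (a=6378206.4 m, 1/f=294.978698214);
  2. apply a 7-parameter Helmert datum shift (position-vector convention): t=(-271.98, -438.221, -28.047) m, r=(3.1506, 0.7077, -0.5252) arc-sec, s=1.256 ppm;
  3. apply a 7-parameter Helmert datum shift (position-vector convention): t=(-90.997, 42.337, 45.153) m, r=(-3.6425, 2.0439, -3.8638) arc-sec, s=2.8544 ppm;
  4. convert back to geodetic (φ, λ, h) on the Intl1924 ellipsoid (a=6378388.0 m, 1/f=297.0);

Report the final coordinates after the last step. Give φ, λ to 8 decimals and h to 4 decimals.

φ=66.56832762°, λ=78.04206231°, h=2400.5143 m

start: φ=66.565715°, λ=78.038782°, h=2847.569 m
→ ECEF (a=6378206.400, f=1/294.978698214): X=527446.7932, Y=2489727.4681, Z=5831744.5984
→ Helmert 7p (PV): X=527201.8241, Y=2489201.9539, Z=5831760.0959
→ Helmert 7p (PV): X=527216.7480, Y=2489344.5057, Z=5831772.7132
→ geod (Bowring, a=6378388.000): φ=66.56832762°, λ=78.04206231°, h=2400.5143 m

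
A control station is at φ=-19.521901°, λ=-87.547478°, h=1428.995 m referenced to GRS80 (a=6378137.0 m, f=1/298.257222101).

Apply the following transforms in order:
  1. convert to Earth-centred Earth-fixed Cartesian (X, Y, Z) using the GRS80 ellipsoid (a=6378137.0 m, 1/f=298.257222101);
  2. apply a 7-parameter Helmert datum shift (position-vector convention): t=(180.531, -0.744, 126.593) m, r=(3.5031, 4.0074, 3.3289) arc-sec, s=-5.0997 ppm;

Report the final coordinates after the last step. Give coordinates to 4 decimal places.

X=257629.3148 m, Y=-6009497.6441 m, Z=-2118334.6799 m

start: φ=-19.521901°, λ=-87.547478°, h=1428.995 m
→ ECEF (a=6378137.000, f=1/298.257222101): X=257394.2650, Y=-6009567.6782, Z=-2118365.0122
→ Helmert 7p (PV): X=257629.3148, Y=-6009497.6441, Z=-2118334.6799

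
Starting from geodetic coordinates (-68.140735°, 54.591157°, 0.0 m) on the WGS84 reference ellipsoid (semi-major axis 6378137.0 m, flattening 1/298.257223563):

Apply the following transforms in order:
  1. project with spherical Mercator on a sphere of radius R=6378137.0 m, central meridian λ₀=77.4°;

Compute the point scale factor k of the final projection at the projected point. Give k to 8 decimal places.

start: φ=-68.140735°, λ=54.591157°, h=0.000 m
→ into merc (λ₀=77.4°): φ=-68.14073500°, λ−λ₀=-22.80884300°
scale k = 2.68580367

2.68580367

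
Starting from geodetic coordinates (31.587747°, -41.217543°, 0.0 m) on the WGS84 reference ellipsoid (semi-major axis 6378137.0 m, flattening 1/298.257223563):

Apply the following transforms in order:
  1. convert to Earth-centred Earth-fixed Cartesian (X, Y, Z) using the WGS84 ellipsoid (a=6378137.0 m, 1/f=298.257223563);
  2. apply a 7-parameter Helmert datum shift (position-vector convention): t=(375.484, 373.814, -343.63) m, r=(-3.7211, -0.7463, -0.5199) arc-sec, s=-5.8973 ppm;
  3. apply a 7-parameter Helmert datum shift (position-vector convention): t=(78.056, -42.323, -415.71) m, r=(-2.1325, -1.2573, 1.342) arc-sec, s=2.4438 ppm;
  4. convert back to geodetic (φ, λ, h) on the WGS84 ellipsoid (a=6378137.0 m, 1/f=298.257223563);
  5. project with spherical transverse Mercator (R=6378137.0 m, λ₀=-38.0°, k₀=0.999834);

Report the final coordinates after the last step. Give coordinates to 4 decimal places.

start: φ=31.587747°, λ=-41.217543°, h=0.000 m
→ ECEF (a=6378137.000, f=1/298.257223563): X=4090642.3023, Y=-3583299.5931, Z=3321578.7027
→ Helmert 7p (PV): X=4090972.6128, Y=-3582855.0356, Z=3321294.9287
→ Helmert 7p (PV): X=4091063.7319, Y=-3582845.1599, Z=3320949.3141
→ geod (Bowring, a=6378137.000): φ=31.58282827°, λ=-41.21101582°, h=-314.6560 m
→ tm (R=6378137.0, λ₀=-38.0°): E=-304526.1324, N=3519672.7340

E=-304526.1324 m, N=3519672.7340 m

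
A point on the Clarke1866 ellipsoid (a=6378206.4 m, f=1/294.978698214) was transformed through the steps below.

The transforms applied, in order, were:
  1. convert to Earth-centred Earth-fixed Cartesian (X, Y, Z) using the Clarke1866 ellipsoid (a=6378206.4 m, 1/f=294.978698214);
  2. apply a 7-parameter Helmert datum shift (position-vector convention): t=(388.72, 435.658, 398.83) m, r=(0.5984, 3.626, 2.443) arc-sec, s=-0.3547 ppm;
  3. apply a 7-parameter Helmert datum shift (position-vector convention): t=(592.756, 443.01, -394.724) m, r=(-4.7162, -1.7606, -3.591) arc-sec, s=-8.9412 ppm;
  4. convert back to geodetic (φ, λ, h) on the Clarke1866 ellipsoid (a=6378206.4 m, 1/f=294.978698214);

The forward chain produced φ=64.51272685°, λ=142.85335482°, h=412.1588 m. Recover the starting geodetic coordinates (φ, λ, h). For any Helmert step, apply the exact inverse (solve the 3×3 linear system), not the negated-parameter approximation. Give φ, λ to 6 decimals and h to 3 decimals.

φ=64.510945°, λ=142.883140°, h=576.133 m

start: φ=64.512727°, λ=142.853355°, h=412.159 m
→ ECEF (a=6378206.400, f=1/294.978698214): X=-2193907.5360, Y=1662048.6612, Z=5734721.8919
→ Helmert⁻¹: X=-2194499.8852, Y=1661451.1679, Z=5735224.6153
→ Helmert⁻¹: X=-2194970.5239, Y=1661058.7336, Z=5734784.4144
→ geod (Bowring, a=6378206.400): φ=64.51094500°, λ=142.88314000°, h=576.1330 m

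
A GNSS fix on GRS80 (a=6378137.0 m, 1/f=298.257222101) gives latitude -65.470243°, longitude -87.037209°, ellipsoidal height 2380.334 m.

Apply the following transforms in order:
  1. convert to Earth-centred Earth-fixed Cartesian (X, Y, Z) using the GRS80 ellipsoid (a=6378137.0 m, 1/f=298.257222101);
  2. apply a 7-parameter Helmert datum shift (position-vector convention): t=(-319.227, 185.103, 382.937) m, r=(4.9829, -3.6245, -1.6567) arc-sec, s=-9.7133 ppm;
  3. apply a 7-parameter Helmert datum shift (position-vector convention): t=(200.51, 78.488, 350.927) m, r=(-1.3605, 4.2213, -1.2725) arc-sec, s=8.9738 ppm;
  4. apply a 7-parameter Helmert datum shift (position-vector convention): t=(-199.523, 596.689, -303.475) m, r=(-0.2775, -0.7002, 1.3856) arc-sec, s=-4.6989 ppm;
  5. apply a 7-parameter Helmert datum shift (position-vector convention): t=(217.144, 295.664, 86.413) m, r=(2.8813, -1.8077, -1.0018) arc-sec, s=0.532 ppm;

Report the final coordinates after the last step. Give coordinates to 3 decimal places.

start: φ=-65.470243°, λ=-87.037209°, h=2380.334 m
→ ECEF (a=6378137.000, f=1/298.257222101): X=137299.2824, Y=-2652788.0004, Z=-5781838.0859
→ Helmert 7p (PV): X=137059.0129, Y=-2652438.5579, Z=-5781460.6604
→ Helmert 7p (PV): X=137126.0680, Y=-2652422.8521, Z=-5781146.9247
→ Helmert 7p (PV): X=136963.3434, Y=-2651820.5561, Z=-5781419.2007
→ Helmert 7p (PV): X=137218.3489, Y=-2651446.2078, Z=-5781371.7062

X=137218.349 m, Y=-2651446.208 m, Z=-5781371.706 m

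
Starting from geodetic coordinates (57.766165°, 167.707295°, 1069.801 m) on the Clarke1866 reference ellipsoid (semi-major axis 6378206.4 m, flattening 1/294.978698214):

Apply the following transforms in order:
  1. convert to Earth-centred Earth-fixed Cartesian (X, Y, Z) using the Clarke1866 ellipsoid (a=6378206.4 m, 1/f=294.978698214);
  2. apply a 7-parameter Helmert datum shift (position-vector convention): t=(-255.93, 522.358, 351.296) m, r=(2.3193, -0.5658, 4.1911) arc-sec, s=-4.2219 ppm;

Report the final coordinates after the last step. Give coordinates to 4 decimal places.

X=-3332890.5431 m, Y=726575.1849 m, Z=5372924.4713 m

start: φ=57.766165°, λ=167.707295°, h=1069.801 m
→ ECEF (a=6378206.400, f=1/294.978698214): X=-3332619.1904, Y=726184.0188, Z=5372596.8340
→ Helmert 7p (PV): X=-3332890.5431, Y=726575.1849, Z=5372924.4713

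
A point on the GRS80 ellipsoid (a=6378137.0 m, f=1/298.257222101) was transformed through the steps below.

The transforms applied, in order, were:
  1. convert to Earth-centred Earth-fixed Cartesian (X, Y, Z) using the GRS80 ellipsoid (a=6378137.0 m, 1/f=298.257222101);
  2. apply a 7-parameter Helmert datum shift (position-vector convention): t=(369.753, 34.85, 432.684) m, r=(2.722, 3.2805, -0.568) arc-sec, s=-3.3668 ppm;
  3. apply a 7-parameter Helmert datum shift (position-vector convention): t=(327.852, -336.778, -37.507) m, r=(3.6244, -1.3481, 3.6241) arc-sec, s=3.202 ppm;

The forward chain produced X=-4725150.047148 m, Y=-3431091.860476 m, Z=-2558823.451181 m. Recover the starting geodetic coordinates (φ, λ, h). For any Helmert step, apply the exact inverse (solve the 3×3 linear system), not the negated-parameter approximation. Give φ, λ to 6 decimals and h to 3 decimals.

start: X=-4725150.0471, Y=-3431091.8605, Z=-2558823.4512 m
→ Helmert⁻¹: X=-4725539.7692, Y=-3430706.0291, Z=-2558686.5830
→ Helmert⁻¹: X=-4725875.2842, Y=-3430799.2158, Z=-2559157.7699
→ geod (Bowring, a=6378137.000): φ=-23.80578600°, λ=-144.02182900°, h=1337.7860 m

φ=-23.805786°, λ=-144.021829°, h=1337.786 m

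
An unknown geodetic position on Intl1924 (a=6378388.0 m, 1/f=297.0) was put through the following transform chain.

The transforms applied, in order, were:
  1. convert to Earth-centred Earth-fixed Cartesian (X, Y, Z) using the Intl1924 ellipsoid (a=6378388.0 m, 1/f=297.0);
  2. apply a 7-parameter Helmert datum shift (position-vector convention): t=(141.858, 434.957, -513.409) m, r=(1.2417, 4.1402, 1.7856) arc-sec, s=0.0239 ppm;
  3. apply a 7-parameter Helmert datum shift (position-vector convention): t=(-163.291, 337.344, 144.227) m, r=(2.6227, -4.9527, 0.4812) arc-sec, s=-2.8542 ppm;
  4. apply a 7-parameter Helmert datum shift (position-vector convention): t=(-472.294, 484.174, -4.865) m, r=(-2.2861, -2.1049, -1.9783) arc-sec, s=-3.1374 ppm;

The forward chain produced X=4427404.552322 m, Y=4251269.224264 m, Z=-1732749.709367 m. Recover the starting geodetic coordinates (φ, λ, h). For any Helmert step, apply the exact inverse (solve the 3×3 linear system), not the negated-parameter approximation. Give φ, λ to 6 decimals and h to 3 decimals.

φ=-15.864510°, λ=43.825667°, h=547.257 m

start: X=4427404.5523, Y=4251269.2243, Z=-1732749.7094 m
→ Helmert⁻¹: X=4427832.2857, Y=4250860.0590, Z=-1732748.3524
→ Helmert⁻¹: X=4427976.5181, Y=4250502.4805, Z=-1733057.8932
→ Helmert⁻¹: X=4427906.1208, Y=4250018.6609, Z=-1732481.1495
→ geod (Bowring, a=6378388.000): φ=-15.86451000°, λ=43.82566700°, h=547.2570 m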